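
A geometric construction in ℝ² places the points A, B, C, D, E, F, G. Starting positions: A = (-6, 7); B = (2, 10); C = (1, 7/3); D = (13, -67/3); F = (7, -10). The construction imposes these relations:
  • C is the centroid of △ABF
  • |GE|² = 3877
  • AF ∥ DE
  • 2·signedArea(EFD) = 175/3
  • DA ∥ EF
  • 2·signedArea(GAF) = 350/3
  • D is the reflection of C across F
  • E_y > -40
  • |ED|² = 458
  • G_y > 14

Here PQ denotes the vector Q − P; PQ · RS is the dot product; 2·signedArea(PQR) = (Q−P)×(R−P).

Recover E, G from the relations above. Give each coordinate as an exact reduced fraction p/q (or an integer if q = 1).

1. E_x = 26  [DA ∥ EF ∩ AF ∥ DE]
2. E_y = -118/3  [DA ∥ EF ∩ AF ∥ DE]
   → E = (26, -118/3)
3. G_x = -5  [line 17·x + 13·y + -317/3 = 0 ∩ |GE|² = 3877]
4. G_y = 44/3  [line 17·x + 13·y + -317/3 = 0 ∩ |GE|² = 3877]
   → G = (-5, 44/3)

E = (26, -118/3)
G = (-5, 44/3)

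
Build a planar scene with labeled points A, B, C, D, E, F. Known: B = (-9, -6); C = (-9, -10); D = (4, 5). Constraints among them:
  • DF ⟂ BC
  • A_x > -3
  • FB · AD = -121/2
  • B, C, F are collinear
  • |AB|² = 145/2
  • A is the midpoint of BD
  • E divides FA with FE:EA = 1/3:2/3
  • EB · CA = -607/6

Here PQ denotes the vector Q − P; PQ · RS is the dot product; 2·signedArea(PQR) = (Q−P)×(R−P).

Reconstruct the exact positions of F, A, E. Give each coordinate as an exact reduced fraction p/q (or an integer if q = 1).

1. F_x = -9  [B, C, F are collinear ∩ DF ⟂ BC]
2. F_y = 5  [B, C, F are collinear ∩ DF ⟂ BC]
   → F = (-9, 5)
3. A_x = -5/2  [A is the midpoint of BD]
4. A_y = -1/2  [A is the midpoint of BD]
   → A = (-5/2, -1/2)
5. E_x = -41/6  [E divides FA with FE:EA = 1/3:2/3]
6. E_y = 19/6  [E divides FA with FE:EA = 1/3:2/3]
   → E = (-41/6, 19/6)

A = (-5/2, -1/2)
E = (-41/6, 19/6)
F = (-9, 5)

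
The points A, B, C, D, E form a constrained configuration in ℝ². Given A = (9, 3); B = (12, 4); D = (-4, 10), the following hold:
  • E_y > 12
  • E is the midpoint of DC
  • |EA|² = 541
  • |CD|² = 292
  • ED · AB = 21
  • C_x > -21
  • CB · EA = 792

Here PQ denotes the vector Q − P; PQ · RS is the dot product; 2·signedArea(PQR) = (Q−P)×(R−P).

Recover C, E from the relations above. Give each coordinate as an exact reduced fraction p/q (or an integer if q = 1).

C = (-20, 16)
E = (-12, 13)

1. E_x = -12  [line -3·x + -1·y + -23 = 0 ∩ |EA|² = 541]
2. E_y = 13  [line -3·x + -1·y + -23 = 0 ∩ |EA|² = 541]
   → E = (-12, 13)
3. C_x = -20  [CB · EA = 792 ∩ E is the midpoint of DC]
4. C_y = 16  [CB · EA = 792 ∩ E is the midpoint of DC]
   → C = (-20, 16)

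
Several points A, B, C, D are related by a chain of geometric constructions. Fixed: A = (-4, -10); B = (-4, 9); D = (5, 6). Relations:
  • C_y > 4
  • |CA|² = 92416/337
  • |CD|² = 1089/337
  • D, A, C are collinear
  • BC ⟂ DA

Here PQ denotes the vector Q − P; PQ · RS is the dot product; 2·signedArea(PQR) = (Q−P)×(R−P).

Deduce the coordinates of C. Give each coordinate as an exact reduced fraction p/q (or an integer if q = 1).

1. C_x = 1388/337  [D, A, C are collinear ∩ BC ⟂ DA]
2. C_y = 1494/337  [D, A, C are collinear ∩ BC ⟂ DA]
   → C = (1388/337, 1494/337)

C = (1388/337, 1494/337)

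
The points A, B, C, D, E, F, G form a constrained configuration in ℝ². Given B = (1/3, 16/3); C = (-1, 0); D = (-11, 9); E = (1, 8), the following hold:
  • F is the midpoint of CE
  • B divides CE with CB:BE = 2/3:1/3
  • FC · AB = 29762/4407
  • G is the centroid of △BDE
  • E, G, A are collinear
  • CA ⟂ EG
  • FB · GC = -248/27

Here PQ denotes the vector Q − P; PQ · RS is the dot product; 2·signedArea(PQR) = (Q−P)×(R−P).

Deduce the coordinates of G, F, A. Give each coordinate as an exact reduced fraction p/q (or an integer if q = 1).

A = (-2939/1469, 11172/1469)
F = (0, 4)
G = (-29/9, 67/9)

1. G_x = -29/9  [G is the centroid of △BDE]
2. G_y = 67/9  [G is the centroid of △BDE]
   → G = (-29/9, 67/9)
3. F_x = 0  [F is the midpoint of CE]
4. F_y = 4  [F is the midpoint of CE]
   → F = (0, 4)
5. A_x = -2939/1469  [E, G, A are collinear ∩ CA ⟂ EG]
6. A_y = 11172/1469  [E, G, A are collinear ∩ CA ⟂ EG]
   → A = (-2939/1469, 11172/1469)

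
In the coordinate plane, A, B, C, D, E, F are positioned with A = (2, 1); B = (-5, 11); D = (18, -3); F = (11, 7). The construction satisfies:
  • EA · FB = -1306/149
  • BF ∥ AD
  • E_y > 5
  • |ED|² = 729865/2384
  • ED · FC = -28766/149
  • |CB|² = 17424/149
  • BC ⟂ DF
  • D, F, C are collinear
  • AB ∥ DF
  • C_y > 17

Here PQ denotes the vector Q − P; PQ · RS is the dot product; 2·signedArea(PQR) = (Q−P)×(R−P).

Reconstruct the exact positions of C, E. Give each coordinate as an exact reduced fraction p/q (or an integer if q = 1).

C = (575/149, 2563/149)
E = (1469/596, 1505/298)

1. C_x = 575/149  [D, F, C are collinear ∩ BC ⟂ DF]
2. C_y = 2563/149  [D, F, C are collinear ∩ BC ⟂ DF]
   → C = (575/149, 2563/149)
3. E_x = 1469/596  [ED · FC = -28766/149 ∩ EA · FB = -1306/149]
4. E_y = 1505/298  [ED · FC = -28766/149 ∩ EA · FB = -1306/149]
   → E = (1469/596, 1505/298)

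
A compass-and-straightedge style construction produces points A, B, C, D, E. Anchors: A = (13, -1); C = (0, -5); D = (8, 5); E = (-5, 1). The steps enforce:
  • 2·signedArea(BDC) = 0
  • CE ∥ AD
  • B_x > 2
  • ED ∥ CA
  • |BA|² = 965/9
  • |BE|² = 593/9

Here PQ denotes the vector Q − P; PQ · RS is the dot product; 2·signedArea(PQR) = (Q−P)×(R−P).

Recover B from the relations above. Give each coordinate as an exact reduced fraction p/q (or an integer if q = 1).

B = (8/3, -5/3)

1. B_x = 8/3  [line 10·x + -8·y + -40 = 0 ∩ |BE|² = 593/9]
2. B_y = -5/3  [line 10·x + -8·y + -40 = 0 ∩ |BE|² = 593/9]
   → B = (8/3, -5/3)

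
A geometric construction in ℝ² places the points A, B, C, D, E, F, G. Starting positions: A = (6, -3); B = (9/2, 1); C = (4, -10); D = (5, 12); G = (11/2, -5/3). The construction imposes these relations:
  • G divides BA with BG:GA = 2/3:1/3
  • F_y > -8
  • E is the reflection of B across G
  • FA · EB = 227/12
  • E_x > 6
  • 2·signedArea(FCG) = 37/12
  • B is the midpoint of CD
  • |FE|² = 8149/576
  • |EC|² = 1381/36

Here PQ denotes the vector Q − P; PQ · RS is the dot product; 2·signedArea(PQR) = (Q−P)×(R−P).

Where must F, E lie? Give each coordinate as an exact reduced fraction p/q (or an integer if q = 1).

E = (13/2, -13/3)
F = (33/8, -29/4)

1. E_x = 13/2  [E is the reflection of B across G]
2. E_y = -13/3  [E is the reflection of B across G]
   → E = (13/2, -13/3)
3. F_x = 33/8  [2·signedArea(FCG) = 37/12 ∩ FA · EB = 227/12]
4. F_y = -29/4  [2·signedArea(FCG) = 37/12 ∩ FA · EB = 227/12]
   → F = (33/8, -29/4)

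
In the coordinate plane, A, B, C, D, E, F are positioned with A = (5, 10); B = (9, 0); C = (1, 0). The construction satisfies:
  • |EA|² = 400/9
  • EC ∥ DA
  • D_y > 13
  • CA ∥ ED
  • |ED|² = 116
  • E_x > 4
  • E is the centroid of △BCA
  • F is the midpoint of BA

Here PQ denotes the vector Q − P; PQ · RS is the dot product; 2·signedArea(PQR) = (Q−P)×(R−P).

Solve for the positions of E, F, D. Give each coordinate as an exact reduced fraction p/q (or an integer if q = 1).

1. E_x = 5  [E is the centroid of △BCA]
2. E_y = 10/3  [E is the centroid of △BCA]
   → E = (5, 10/3)
3. F_x = 7  [F is the midpoint of BA]
4. F_y = 5  [F is the midpoint of BA]
   → F = (7, 5)
5. D_x = 9  [EC ∥ DA ∩ CA ∥ ED]
6. D_y = 40/3  [EC ∥ DA ∩ CA ∥ ED]
   → D = (9, 40/3)

D = (9, 40/3)
E = (5, 10/3)
F = (7, 5)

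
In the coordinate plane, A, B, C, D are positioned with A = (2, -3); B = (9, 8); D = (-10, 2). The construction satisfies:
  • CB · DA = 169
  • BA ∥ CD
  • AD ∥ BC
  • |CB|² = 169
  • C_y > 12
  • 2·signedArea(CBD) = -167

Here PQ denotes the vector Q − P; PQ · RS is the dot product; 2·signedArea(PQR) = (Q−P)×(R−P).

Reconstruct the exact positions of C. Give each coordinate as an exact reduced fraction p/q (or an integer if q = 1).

1. C_x = -3  [BA ∥ CD ∩ AD ∥ BC]
2. C_y = 13  [BA ∥ CD ∩ AD ∥ BC]
   → C = (-3, 13)

C = (-3, 13)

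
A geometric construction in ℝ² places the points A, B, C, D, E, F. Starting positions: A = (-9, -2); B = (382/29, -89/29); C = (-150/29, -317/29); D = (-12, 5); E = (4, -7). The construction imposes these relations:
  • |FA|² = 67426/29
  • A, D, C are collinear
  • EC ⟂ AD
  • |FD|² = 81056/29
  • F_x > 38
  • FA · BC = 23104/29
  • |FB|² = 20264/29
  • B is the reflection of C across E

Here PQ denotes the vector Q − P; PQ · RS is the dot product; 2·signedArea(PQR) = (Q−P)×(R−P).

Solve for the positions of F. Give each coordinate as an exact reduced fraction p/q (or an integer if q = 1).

1. F_x = 1112/29  [line 532/29·x + 228/29·y + -17860/29 = 0 ∩ |FB|² = 20264/29]
2. F_y = -323/29  [line 532/29·x + 228/29·y + -17860/29 = 0 ∩ |FB|² = 20264/29]
   → F = (1112/29, -323/29)

F = (1112/29, -323/29)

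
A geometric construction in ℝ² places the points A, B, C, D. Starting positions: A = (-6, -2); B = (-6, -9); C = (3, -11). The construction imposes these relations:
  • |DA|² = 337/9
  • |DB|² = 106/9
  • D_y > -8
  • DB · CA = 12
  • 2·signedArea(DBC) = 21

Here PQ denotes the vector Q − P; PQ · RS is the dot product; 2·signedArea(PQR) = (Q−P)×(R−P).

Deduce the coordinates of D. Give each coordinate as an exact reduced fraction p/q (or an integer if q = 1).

1. D_x = -3  [2·signedArea(DBC) = 21 ∩ DB · CA = 12]
2. D_y = -22/3  [2·signedArea(DBC) = 21 ∩ DB · CA = 12]
   → D = (-3, -22/3)

D = (-3, -22/3)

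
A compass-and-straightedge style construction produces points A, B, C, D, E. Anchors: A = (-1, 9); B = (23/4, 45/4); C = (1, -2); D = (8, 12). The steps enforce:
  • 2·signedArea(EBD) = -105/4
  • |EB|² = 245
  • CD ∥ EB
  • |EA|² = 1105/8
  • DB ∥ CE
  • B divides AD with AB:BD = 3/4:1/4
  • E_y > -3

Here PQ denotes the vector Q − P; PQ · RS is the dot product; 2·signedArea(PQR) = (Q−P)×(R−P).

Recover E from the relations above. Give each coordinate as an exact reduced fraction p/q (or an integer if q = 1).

E = (-5/4, -11/4)

1. E_x = -5/4  [CD ∥ EB ∩ DB ∥ CE]
2. E_y = -11/4  [CD ∥ EB ∩ DB ∥ CE]
   → E = (-5/4, -11/4)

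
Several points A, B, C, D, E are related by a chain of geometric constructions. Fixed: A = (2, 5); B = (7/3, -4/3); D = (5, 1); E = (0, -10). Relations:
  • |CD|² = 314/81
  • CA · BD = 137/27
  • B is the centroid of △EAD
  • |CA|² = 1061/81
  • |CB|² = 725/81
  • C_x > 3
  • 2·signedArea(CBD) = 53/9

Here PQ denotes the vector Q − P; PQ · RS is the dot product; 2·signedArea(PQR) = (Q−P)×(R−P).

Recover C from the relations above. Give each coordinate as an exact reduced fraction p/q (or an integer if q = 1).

1. C_x = 28/9  [CA · BD = 137/27 ∩ 2·signedArea(CBD) = 53/9]
2. C_y = 14/9  [CA · BD = 137/27 ∩ 2·signedArea(CBD) = 53/9]
   → C = (28/9, 14/9)

C = (28/9, 14/9)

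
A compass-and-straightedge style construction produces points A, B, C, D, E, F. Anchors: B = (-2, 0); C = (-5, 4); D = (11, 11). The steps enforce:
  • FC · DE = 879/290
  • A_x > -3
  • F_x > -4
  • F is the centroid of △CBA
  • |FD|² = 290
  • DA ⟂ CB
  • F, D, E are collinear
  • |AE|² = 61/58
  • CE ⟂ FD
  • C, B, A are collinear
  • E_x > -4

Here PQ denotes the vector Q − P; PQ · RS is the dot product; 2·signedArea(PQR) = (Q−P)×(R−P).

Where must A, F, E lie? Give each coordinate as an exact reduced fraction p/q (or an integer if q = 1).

A = (-13/5, 4/5)
E = (-4853/1450, 2179/1450)
F = (-16/5, 8/5)

1. A_x = -13/5  [C, B, A are collinear ∩ DA ⟂ CB]
2. A_y = 4/5  [C, B, A are collinear ∩ DA ⟂ CB]
   → A = (-13/5, 4/5)
3. F_x = -16/5  [F is the centroid of △CBA]
4. F_y = 8/5  [F is the centroid of △CBA]
   → F = (-16/5, 8/5)
5. E_x = -4853/1450  [F, D, E are collinear ∩ CE ⟂ FD]
6. E_y = 2179/1450  [F, D, E are collinear ∩ CE ⟂ FD]
   → E = (-4853/1450, 2179/1450)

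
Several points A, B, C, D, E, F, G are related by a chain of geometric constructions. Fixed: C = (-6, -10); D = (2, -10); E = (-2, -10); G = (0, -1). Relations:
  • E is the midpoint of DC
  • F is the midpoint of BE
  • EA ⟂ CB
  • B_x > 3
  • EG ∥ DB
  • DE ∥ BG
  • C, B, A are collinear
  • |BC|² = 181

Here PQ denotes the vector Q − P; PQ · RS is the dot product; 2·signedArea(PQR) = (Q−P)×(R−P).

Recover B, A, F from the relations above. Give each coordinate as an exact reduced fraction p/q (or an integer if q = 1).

A = (-686/181, -1450/181)
B = (4, -1)
F = (1, -11/2)

1. B_x = 4  [DE ∥ BG ∩ EG ∥ DB]
2. B_y = -1  [DE ∥ BG ∩ EG ∥ DB]
   → B = (4, -1)
3. A_x = -686/181  [C, B, A are collinear ∩ EA ⟂ CB]
4. A_y = -1450/181  [C, B, A are collinear ∩ EA ⟂ CB]
   → A = (-686/181, -1450/181)
5. F_x = 1  [F is the midpoint of BE]
6. F_y = -11/2  [F is the midpoint of BE]
   → F = (1, -11/2)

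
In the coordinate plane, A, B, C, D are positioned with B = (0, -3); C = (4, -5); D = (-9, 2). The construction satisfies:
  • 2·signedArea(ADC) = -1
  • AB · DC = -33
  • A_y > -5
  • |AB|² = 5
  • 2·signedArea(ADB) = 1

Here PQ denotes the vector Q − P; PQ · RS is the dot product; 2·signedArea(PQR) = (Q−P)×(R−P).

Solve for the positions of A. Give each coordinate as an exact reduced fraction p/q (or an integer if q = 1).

A = (2, -4)

1. A_x = 2  [AB · DC = -33 ∩ 2·signedArea(ADC) = -1]
2. A_y = -4  [AB · DC = -33 ∩ 2·signedArea(ADC) = -1]
   → A = (2, -4)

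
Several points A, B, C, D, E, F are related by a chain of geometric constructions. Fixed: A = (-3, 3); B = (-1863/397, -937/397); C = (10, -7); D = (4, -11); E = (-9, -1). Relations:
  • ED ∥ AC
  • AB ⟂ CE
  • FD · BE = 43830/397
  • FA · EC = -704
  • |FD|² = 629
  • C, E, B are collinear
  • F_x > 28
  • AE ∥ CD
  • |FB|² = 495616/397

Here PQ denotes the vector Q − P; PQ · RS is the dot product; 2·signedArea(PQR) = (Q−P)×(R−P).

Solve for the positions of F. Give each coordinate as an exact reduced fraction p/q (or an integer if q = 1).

1. F_x = 29  [line -19·x + 6·y + 629 = 0 ∩ |FD|² = 629]
2. F_y = -13  [line -19·x + 6·y + 629 = 0 ∩ |FD|² = 629]
   → F = (29, -13)

F = (29, -13)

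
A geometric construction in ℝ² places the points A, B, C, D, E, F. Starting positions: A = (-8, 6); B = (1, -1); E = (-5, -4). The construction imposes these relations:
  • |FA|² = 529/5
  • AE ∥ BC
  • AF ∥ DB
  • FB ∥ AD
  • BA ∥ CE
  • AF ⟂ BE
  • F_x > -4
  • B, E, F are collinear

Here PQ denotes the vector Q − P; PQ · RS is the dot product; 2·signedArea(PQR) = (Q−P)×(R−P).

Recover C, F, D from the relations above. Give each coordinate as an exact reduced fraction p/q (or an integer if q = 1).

1. C_x = 4  [BA ∥ CE ∩ AE ∥ BC]
2. C_y = -11  [BA ∥ CE ∩ AE ∥ BC]
   → C = (4, -11)
3. F_x = -17/5  [B, E, F are collinear ∩ AF ⟂ BE]
4. F_y = -16/5  [B, E, F are collinear ∩ AF ⟂ BE]
   → F = (-17/5, -16/5)
5. D_x = -18/5  [AF ∥ DB ∩ FB ∥ AD]
6. D_y = 41/5  [AF ∥ DB ∩ FB ∥ AD]
   → D = (-18/5, 41/5)

C = (4, -11)
D = (-18/5, 41/5)
F = (-17/5, -16/5)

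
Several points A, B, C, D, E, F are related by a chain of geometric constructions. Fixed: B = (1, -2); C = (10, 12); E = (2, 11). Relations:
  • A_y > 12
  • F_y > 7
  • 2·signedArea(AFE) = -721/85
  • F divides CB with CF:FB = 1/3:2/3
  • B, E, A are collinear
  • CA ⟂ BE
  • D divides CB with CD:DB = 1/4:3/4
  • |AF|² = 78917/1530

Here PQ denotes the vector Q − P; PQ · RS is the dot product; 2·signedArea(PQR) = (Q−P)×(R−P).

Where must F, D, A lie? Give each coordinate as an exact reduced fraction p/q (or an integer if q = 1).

1. F_x = 7  [F divides CB with CF:FB = 1/3:2/3]
2. F_y = 22/3  [F divides CB with CF:FB = 1/3:2/3]
   → F = (7, 22/3)
3. D_x = 31/4  [D divides CB with CD:DB = 1/4:3/4]
4. D_y = 17/2  [D divides CB with CD:DB = 1/4:3/4]
   → D = (31/4, 17/2)
5. A_x = 361/170  [B, E, A are collinear ∩ CA ⟂ BE]
6. A_y = 2143/170  [B, E, A are collinear ∩ CA ⟂ BE]
   → A = (361/170, 2143/170)

A = (361/170, 2143/170)
D = (31/4, 17/2)
F = (7, 22/3)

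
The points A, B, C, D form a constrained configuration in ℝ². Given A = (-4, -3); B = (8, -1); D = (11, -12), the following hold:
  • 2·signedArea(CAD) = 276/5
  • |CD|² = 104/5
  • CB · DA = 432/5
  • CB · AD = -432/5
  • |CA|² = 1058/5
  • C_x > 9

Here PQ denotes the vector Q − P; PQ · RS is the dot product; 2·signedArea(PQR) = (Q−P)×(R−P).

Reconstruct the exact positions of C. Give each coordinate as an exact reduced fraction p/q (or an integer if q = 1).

C = (49/5, -38/5)

1. C_x = 49/5  [2·signedArea(CAD) = 276/5 ∩ CB · DA = 432/5]
2. C_y = -38/5  [2·signedArea(CAD) = 276/5 ∩ CB · DA = 432/5]
   → C = (49/5, -38/5)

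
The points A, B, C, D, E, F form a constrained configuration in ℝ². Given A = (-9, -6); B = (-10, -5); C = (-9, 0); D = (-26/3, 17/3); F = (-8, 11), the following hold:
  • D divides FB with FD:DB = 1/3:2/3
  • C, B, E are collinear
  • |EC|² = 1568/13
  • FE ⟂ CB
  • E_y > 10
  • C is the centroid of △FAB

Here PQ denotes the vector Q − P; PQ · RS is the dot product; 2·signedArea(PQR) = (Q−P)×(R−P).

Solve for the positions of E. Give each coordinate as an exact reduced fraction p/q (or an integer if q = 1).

1. E_x = -89/13  [C, B, E are collinear ∩ FE ⟂ CB]
2. E_y = 140/13  [C, B, E are collinear ∩ FE ⟂ CB]
   → E = (-89/13, 140/13)

E = (-89/13, 140/13)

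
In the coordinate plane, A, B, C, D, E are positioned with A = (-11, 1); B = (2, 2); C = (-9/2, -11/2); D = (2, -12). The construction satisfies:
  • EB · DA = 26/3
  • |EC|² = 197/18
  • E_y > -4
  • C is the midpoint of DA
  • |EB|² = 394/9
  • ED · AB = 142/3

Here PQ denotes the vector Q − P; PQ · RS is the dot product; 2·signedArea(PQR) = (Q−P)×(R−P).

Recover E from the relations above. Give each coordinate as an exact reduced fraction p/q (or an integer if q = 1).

E = (-7/3, -3)

1. E_x = -7/3  [ED · AB = 142/3 ∩ EB · DA = 26/3]
2. E_y = -3  [ED · AB = 142/3 ∩ EB · DA = 26/3]
   → E = (-7/3, -3)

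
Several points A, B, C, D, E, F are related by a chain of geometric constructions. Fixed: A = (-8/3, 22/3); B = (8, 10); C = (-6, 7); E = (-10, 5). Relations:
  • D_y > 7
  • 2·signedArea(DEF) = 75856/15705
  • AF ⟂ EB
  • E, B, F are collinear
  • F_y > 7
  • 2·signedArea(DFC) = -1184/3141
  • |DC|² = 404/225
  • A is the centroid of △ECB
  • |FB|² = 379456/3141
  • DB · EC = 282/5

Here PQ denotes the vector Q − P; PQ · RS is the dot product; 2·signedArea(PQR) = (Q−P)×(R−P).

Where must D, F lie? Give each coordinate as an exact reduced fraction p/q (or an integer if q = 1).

1. F_x = -904/349  [E, B, F are collinear ∩ AF ⟂ EB]
2. F_y = 7390/1047  [E, B, F are collinear ∩ AF ⟂ EB]
   → F = (-904/349, 7390/1047)
3. D_x = -14/3  [2·signedArea(DEF) = 75856/15705 ∩ DB · EC = 282/5]
4. D_y = 107/15  [2·signedArea(DEF) = 75856/15705 ∩ DB · EC = 282/5]
   → D = (-14/3, 107/15)

D = (-14/3, 107/15)
F = (-904/349, 7390/1047)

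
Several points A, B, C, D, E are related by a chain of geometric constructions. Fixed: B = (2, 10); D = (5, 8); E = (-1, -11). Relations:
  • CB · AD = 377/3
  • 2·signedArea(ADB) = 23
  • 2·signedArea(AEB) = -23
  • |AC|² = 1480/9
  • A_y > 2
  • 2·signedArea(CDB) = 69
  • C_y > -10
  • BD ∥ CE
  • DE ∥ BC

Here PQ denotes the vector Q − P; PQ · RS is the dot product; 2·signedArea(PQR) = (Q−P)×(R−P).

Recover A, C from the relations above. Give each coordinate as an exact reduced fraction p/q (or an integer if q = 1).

A = (2, 7/3)
C = (-4, -9)

1. A_x = 2  [2·signedArea(AEB) = -23 ∩ 2·signedArea(ADB) = 23]
2. A_y = 7/3  [2·signedArea(AEB) = -23 ∩ 2·signedArea(ADB) = 23]
   → A = (2, 7/3)
3. C_x = -4  [BD ∥ CE ∩ DE ∥ BC]
4. C_y = -9  [BD ∥ CE ∩ DE ∥ BC]
   → C = (-4, -9)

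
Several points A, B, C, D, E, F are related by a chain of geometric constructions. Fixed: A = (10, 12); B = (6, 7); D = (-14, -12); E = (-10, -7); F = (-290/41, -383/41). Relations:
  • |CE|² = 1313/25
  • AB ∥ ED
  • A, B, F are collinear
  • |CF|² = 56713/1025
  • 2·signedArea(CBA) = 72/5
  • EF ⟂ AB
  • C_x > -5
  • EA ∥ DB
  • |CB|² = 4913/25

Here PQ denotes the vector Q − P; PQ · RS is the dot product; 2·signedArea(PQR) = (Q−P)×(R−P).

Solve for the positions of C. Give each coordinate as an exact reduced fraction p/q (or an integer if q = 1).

1. C_x = -22/5  [line -5·x + 4·y + -62/5 = 0 ∩ |CE|² = 1313/25]
2. C_y = -12/5  [line -5·x + 4·y + -62/5 = 0 ∩ |CE|² = 1313/25]
   → C = (-22/5, -12/5)

C = (-22/5, -12/5)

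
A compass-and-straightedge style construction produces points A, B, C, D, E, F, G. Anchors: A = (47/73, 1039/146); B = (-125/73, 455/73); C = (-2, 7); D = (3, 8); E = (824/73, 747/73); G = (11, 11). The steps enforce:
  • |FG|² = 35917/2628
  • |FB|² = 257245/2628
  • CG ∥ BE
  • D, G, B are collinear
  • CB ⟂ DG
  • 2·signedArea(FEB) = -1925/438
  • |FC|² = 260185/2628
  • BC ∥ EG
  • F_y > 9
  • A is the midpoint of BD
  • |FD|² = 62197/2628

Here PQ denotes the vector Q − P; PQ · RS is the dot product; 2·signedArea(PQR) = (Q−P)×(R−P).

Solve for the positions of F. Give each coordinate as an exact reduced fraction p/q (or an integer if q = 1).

1. F_x = 558/73  [line 4·x + -13·y + 40415/438 = 0 ∩ |FB|² = 257245/2628]
2. F_y = 4139/438  [line 4·x + -13·y + 40415/438 = 0 ∩ |FB|² = 257245/2628]
   → F = (558/73, 4139/438)

F = (558/73, 4139/438)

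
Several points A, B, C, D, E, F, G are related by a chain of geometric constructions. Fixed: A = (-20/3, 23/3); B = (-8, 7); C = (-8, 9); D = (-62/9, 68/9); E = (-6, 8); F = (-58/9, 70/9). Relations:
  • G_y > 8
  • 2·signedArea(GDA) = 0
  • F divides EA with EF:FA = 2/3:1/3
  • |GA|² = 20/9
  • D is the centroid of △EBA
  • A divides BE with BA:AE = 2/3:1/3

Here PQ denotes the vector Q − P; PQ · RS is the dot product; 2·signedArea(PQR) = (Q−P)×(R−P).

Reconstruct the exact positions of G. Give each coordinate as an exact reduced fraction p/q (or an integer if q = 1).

G = (-16/3, 25/3)

1. G_x = -16/3  [line -1/9·x + 2/9·y + -22/9 = 0 ∩ |GA|² = 20/9]
2. G_y = 25/3  [line -1/9·x + 2/9·y + -22/9 = 0 ∩ |GA|² = 20/9]
   → G = (-16/3, 25/3)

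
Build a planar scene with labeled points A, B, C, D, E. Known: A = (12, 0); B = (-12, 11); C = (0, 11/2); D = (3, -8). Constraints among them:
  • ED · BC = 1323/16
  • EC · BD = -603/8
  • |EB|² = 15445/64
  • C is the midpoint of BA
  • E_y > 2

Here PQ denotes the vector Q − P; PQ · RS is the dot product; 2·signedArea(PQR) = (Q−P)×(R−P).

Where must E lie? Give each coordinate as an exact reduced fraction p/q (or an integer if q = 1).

1. E_x = 3/4  [EC · BD = -603/8 ∩ ED · BC = 1323/16]
2. E_y = 17/8  [EC · BD = -603/8 ∩ ED · BC = 1323/16]
   → E = (3/4, 17/8)

E = (3/4, 17/8)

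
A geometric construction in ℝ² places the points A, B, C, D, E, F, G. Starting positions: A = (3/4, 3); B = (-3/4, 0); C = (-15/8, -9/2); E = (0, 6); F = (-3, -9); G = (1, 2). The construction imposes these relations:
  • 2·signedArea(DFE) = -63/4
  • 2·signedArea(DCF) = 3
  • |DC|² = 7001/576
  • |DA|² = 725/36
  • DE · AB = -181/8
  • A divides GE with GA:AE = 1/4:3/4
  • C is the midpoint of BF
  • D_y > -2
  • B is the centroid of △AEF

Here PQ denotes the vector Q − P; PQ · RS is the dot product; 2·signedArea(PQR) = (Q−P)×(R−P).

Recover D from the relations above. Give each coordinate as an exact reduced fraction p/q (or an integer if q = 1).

1. D_x = -5/12  [2·signedArea(DCF) = 3 ∩ DE · AB = -181/8]
2. D_y = -4/3  [2·signedArea(DCF) = 3 ∩ DE · AB = -181/8]
   → D = (-5/12, -4/3)

D = (-5/12, -4/3)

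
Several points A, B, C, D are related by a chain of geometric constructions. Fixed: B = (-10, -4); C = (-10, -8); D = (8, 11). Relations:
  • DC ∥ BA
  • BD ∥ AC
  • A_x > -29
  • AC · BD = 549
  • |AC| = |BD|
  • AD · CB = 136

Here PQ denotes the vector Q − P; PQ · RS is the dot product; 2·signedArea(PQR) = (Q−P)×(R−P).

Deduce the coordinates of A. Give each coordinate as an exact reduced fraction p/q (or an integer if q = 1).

1. A_x = -28  [BD ∥ AC ∩ DC ∥ BA]
2. A_y = -23  [BD ∥ AC ∩ DC ∥ BA]
   → A = (-28, -23)

A = (-28, -23)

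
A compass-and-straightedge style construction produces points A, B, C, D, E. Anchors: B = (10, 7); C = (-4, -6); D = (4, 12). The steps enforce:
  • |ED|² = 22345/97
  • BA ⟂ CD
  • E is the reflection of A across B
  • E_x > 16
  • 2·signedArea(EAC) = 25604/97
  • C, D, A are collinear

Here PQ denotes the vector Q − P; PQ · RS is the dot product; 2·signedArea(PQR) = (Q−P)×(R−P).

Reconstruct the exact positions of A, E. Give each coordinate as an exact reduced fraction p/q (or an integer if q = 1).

A = (304/97, 975/97)
E = (1636/97, 383/97)

1. A_x = 304/97  [C, D, A are collinear ∩ BA ⟂ CD]
2. A_y = 975/97  [C, D, A are collinear ∩ BA ⟂ CD]
   → A = (304/97, 975/97)
3. E_x = 1636/97  [E is the reflection of A across B]
4. E_y = 383/97  [E is the reflection of A across B]
   → E = (1636/97, 383/97)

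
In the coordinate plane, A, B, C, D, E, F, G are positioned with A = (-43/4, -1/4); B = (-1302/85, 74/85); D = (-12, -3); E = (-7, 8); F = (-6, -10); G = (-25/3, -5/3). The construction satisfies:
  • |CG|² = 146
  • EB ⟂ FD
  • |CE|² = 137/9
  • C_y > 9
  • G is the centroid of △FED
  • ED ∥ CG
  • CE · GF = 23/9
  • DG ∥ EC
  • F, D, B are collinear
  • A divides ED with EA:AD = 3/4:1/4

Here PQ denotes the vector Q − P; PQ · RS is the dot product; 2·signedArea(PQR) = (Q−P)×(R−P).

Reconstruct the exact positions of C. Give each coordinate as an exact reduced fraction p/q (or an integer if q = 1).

C = (-10/3, 28/3)

1. C_x = -10/3  [ED ∥ CG ∩ DG ∥ EC]
2. C_y = 28/3  [ED ∥ CG ∩ DG ∥ EC]
   → C = (-10/3, 28/3)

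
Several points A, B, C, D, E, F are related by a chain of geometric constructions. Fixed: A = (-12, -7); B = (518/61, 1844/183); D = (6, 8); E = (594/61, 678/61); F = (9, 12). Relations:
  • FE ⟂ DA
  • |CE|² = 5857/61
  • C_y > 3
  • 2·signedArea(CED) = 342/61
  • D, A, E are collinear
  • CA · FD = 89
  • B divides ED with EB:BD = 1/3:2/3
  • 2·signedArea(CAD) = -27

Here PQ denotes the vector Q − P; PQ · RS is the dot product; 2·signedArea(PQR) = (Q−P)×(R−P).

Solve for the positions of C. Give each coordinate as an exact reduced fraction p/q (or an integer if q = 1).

C = (3, 4)

1. C_x = 3  [2·signedArea(CAD) = -27 ∩ CA · FD = 89]
2. C_y = 4  [2·signedArea(CAD) = -27 ∩ CA · FD = 89]
   → C = (3, 4)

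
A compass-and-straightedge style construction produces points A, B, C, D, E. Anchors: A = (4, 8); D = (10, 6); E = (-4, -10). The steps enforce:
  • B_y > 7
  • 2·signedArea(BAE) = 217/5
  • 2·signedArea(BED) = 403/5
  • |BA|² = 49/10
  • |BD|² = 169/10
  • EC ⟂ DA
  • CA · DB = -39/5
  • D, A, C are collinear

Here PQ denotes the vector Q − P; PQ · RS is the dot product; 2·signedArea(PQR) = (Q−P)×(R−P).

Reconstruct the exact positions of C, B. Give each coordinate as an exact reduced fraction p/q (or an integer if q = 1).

1. C_x = 11/5  [D, A, C are collinear ∩ EC ⟂ DA]
2. C_y = 43/5  [D, A, C are collinear ∩ EC ⟂ DA]
   → C = (11/5, 43/5)
3. B_x = 61/10  [2·signedArea(BED) = 403/5 ∩ 2·signedArea(BAE) = 217/5]
4. B_y = 73/10  [2·signedArea(BED) = 403/5 ∩ 2·signedArea(BAE) = 217/5]
   → B = (61/10, 73/10)

B = (61/10, 73/10)
C = (11/5, 43/5)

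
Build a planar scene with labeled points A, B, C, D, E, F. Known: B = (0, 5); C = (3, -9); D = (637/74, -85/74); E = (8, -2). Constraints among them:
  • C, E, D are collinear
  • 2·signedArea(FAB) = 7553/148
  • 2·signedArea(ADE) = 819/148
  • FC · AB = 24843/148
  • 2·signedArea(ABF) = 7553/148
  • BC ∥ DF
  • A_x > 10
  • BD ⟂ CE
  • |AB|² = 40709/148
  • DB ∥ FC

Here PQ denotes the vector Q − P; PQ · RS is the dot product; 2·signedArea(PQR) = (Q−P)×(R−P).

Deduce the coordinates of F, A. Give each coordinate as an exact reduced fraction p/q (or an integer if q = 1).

1. F_x = 859/74  [DB ∥ FC ∩ BC ∥ DF]
2. F_y = -1121/74  [DB ∥ FC ∩ BC ∥ DF]
   → F = (859/74, -1121/74)
3. A_x = 374/37  [2·signedArea(ABF) = 7553/148 ∩ 2·signedArea(ADE) = 819/148]
4. A_y = -603/74  [2·signedArea(ABF) = 7553/148 ∩ 2·signedArea(ADE) = 819/148]
   → A = (374/37, -603/74)

A = (374/37, -603/74)
F = (859/74, -1121/74)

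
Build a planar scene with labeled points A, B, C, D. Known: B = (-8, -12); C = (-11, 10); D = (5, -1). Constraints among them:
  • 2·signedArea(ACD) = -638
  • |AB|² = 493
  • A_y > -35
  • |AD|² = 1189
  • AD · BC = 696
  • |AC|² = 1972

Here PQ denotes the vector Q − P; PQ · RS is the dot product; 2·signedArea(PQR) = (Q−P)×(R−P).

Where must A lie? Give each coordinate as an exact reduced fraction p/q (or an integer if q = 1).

1. A_x = -5  [2·signedArea(ACD) = -638 ∩ AD · BC = 696]
2. A_y = -34  [2·signedArea(ACD) = -638 ∩ AD · BC = 696]
   → A = (-5, -34)

A = (-5, -34)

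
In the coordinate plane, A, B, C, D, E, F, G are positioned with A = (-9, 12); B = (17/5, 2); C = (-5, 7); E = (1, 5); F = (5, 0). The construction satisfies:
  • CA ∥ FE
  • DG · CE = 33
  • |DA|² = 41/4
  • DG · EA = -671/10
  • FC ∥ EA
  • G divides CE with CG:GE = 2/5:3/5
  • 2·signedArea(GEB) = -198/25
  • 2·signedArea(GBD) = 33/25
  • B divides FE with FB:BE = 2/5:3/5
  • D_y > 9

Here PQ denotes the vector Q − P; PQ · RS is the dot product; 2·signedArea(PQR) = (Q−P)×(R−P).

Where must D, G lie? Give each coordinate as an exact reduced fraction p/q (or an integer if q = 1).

D = (-7, 19/2)
G = (-13/5, 31/5)

1. G_x = -13/5  [G divides CE with CG:GE = 2/5:3/5]
2. G_y = 31/5  [G divides CE with CG:GE = 2/5:3/5]
   → G = (-13/5, 31/5)
3. D_x = -7  [DG · EA = -671/10 ∩ DG · CE = 33]
4. D_y = 19/2  [DG · EA = -671/10 ∩ DG · CE = 33]
   → D = (-7, 19/2)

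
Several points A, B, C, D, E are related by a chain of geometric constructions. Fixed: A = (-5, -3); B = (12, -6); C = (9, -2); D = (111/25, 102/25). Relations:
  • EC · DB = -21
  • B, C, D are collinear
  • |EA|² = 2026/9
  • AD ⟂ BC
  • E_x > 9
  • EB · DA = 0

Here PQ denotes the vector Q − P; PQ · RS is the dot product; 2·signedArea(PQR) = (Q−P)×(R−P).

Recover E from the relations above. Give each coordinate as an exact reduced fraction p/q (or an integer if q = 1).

1. E_x = 10  [EB · DA = 0 ∩ EC · DB = -21]
2. E_y = -10/3  [EB · DA = 0 ∩ EC · DB = -21]
   → E = (10, -10/3)

E = (10, -10/3)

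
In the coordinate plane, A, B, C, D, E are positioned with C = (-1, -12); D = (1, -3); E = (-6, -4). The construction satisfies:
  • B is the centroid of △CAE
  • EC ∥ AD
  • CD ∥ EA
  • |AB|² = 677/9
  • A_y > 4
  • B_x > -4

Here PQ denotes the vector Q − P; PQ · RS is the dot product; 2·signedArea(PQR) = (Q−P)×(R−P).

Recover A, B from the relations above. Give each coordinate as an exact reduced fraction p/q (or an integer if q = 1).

1. A_x = -4  [EC ∥ AD ∩ CD ∥ EA]
2. A_y = 5  [EC ∥ AD ∩ CD ∥ EA]
   → A = (-4, 5)
3. B_x = -11/3  [B is the centroid of △CAE]
4. B_y = -11/3  [B is the centroid of △CAE]
   → B = (-11/3, -11/3)

A = (-4, 5)
B = (-11/3, -11/3)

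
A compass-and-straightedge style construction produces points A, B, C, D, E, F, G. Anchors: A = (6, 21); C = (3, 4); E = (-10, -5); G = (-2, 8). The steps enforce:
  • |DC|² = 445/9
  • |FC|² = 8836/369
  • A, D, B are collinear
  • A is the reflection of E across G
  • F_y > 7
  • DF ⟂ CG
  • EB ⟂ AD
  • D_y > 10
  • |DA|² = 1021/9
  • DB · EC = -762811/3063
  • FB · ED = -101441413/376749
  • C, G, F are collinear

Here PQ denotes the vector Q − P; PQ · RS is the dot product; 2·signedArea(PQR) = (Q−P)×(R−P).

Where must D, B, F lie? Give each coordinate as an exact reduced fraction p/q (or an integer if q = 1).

B = (-4390/1021, -7239/1021)
D = (7/3, 11)
F = (-101/123, 868/123)

1. F_x = -101/123  [line -4·x + -5·y + 32 = 0 ∩ |FC|² = 8836/369]
2. F_y = 868/123  [line -4·x + -5·y + 32 = 0 ∩ |FC|² = 8836/369]
   → F = (-101/123, 868/123)
3. D_x = 7/3  [line 5·x + -4·y + 97/3 = 0 ∩ |DC|² = 445/9]
4. D_y = 11  [line 5·x + -4·y + 97/3 = 0 ∩ |DC|² = 445/9]
   → D = (7/3, 11)
5. B_x = -4390/1021  [DB · EC = -762811/3063 ∩ A, D, B are collinear]
6. B_y = -7239/1021  [DB · EC = -762811/3063 ∩ A, D, B are collinear]
   → B = (-4390/1021, -7239/1021)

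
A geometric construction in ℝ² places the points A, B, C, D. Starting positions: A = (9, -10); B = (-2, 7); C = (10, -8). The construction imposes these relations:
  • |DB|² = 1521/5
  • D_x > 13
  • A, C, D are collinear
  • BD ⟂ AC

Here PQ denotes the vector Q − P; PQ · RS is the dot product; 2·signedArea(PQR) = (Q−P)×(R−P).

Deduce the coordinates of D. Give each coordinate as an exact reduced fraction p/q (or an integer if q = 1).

D = (68/5, -4/5)

1. D_x = 68/5  [A, C, D are collinear ∩ BD ⟂ AC]
2. D_y = -4/5  [A, C, D are collinear ∩ BD ⟂ AC]
   → D = (68/5, -4/5)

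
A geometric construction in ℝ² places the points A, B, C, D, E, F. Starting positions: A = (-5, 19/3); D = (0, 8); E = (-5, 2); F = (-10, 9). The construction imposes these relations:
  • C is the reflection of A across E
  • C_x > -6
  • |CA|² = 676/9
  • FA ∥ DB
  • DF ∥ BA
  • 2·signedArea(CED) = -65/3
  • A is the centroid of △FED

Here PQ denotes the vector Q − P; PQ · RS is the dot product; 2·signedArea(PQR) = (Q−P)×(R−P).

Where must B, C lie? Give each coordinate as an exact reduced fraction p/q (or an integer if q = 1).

1. B_x = 5  [DF ∥ BA ∩ FA ∥ DB]
2. B_y = 16/3  [DF ∥ BA ∩ FA ∥ DB]
   → B = (5, 16/3)
3. C_x = -5  [C is the reflection of A across E]
4. C_y = -7/3  [C is the reflection of A across E]
   → C = (-5, -7/3)

B = (5, 16/3)
C = (-5, -7/3)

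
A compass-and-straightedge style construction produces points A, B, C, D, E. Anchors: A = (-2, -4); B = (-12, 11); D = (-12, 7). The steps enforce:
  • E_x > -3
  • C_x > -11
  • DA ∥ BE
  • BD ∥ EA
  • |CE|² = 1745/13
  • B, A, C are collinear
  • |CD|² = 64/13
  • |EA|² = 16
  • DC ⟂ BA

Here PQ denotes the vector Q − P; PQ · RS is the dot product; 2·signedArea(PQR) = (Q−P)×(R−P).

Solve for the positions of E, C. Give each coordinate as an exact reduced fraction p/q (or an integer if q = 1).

C = (-132/13, 107/13)
E = (-2, 0)

1. E_x = -2  [BD ∥ EA ∩ DA ∥ BE]
2. E_y = 0  [BD ∥ EA ∩ DA ∥ BE]
   → E = (-2, 0)
3. C_x = -132/13  [B, A, C are collinear ∩ DC ⟂ BA]
4. C_y = 107/13  [B, A, C are collinear ∩ DC ⟂ BA]
   → C = (-132/13, 107/13)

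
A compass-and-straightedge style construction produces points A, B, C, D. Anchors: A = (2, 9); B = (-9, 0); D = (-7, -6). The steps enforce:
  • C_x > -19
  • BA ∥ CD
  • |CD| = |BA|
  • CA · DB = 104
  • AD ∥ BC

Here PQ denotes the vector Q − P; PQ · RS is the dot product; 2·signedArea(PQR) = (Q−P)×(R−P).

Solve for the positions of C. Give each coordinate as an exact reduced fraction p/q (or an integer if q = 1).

C = (-18, -15)

1. C_x = -18  [BA ∥ CD ∩ AD ∥ BC]
2. C_y = -15  [BA ∥ CD ∩ AD ∥ BC]
   → C = (-18, -15)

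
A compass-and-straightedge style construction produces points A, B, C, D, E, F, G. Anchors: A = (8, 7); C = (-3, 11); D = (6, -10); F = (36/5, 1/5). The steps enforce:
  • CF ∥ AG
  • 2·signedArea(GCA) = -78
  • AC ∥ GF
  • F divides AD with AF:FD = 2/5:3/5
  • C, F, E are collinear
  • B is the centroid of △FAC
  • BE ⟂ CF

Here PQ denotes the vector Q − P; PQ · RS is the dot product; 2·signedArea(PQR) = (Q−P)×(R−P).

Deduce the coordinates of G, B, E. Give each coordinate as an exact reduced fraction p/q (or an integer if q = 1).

1. G_x = 91/5  [AC ∥ GF ∩ CF ∥ AG]
2. G_y = -19/5  [AC ∥ GF ∩ CF ∥ AG]
   → G = (91/5, -19/5)
3. B_x = 61/15  [B is the centroid of △FAC]
4. B_y = 91/15  [B is the centroid of △FAC]
   → B = (61/15, 91/15)
5. E_x = 25693/9195  [C, F, E are collinear ∩ BE ⟂ CF]
6. E_y = 14911/3065  [C, F, E are collinear ∩ BE ⟂ CF]
   → E = (25693/9195, 14911/3065)

B = (61/15, 91/15)
E = (25693/9195, 14911/3065)
G = (91/5, -19/5)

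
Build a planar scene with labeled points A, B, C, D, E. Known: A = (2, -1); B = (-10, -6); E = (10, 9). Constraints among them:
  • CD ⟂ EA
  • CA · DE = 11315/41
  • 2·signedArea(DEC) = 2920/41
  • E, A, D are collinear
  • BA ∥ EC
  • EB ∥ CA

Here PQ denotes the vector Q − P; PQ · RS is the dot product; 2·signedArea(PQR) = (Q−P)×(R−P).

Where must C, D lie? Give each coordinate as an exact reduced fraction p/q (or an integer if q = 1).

C = (22, 14)
D = (702/41, 734/41)

1. C_x = 22  [EB ∥ CA ∩ BA ∥ EC]
2. C_y = 14  [EB ∥ CA ∩ BA ∥ EC]
   → C = (22, 14)
3. D_x = 702/41  [E, A, D are collinear ∩ CD ⟂ EA]
4. D_y = 734/41  [E, A, D are collinear ∩ CD ⟂ EA]
   → D = (702/41, 734/41)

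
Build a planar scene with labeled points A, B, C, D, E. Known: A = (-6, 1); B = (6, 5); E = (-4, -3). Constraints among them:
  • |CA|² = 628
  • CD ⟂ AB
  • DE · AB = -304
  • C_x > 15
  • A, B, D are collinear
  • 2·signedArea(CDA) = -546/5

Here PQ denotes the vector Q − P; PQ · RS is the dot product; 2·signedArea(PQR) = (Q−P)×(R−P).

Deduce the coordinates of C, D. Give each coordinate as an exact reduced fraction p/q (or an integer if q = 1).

C = (16, 13)
D = (87/5, 44/5)

1. D_x = 87/5  [A, B, D are collinear ∩ DE · AB = -304]
2. D_y = 44/5  [A, B, D are collinear ∩ DE · AB = -304]
   → D = (87/5, 44/5)
3. C_x = 16  [2·signedArea(CDA) = -546/5 ∩ CD ⟂ AB]
4. C_y = 13  [2·signedArea(CDA) = -546/5 ∩ CD ⟂ AB]
   → C = (16, 13)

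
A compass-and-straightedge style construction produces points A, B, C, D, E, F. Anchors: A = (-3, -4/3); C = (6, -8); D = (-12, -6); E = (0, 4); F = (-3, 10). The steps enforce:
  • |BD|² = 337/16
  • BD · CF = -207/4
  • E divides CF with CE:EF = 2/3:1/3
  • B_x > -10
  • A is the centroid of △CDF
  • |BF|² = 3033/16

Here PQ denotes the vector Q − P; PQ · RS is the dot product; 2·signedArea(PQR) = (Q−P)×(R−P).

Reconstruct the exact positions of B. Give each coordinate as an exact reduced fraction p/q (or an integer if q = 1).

1. B_x = -39/4  [line 9·x + -18·y + 207/4 = 0 ∩ |BD|² = 337/16]
2. B_y = -2  [line 9·x + -18·y + 207/4 = 0 ∩ |BD|² = 337/16]
   → B = (-39/4, -2)

B = (-39/4, -2)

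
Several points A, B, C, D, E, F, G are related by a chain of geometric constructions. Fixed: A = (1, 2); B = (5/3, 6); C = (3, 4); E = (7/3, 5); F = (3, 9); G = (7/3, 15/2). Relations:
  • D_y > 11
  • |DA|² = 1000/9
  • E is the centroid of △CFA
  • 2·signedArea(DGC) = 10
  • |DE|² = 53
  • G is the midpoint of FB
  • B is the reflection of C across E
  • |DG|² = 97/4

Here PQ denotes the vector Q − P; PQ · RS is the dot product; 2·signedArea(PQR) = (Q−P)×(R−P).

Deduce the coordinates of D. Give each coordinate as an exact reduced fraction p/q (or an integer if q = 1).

1. D_x = 13/3  [line 7/2·x + 2/3·y + -139/6 = 0 ∩ |DE|² = 53]
2. D_y = 12  [line 7/2·x + 2/3·y + -139/6 = 0 ∩ |DE|² = 53]
   → D = (13/3, 12)

D = (13/3, 12)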